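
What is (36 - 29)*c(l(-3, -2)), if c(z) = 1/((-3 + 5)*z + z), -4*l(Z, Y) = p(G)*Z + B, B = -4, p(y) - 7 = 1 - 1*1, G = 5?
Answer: 28/75 ≈ 0.37333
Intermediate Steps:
p(y) = 7 (p(y) = 7 + (1 - 1*1) = 7 + (1 - 1) = 7 + 0 = 7)
l(Z, Y) = 1 - 7*Z/4 (l(Z, Y) = -(7*Z - 4)/4 = -(-4 + 7*Z)/4 = 1 - 7*Z/4)
c(z) = 1/(3*z) (c(z) = 1/(2*z + z) = 1/(3*z))
(36 - 29)*c(l(-3, -2)) = (36 - 29)*(1/(3*(1 - 7/4*(-3)))) = 7*(1/(3*(1 + 21/4))) = 7*(1/(3*(25/4))) = 7*((⅓)*(4/25)) = 7*(4/75) = 28/75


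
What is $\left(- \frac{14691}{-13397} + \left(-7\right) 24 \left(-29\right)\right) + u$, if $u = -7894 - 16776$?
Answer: $- \frac{265219115}{13397} \approx -19797.0$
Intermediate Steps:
$u = -24670$ ($u = -7894 - 16776 = -24670$)
$\left(- \frac{14691}{-13397} + \left(-7\right) 24 \left(-29\right)\right) + u = \left(- \frac{14691}{-13397} + \left(-7\right) 24 \left(-29\right)\right) - 24670 = \left(\left(-14691\right) \left(- \frac{1}{13397}\right) - -4872\right) - 24670 = \left(\frac{14691}{13397} + 4872\right) - 24670 = \frac{65284875}{13397} - 24670 = - \frac{265219115}{13397}$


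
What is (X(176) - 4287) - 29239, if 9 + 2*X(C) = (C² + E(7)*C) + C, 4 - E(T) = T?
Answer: -36437/2 ≈ -18219.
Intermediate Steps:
E(T) = 4 - T
X(C) = -9/2 + C²/2 - C (X(C) = -9/2 + ((C² + (4 - 1*7)*C) + C)/2 = -9/2 + ((C² + (4 - 7)*C) + C)/2 = -9/2 + ((C² - 3*C) + C)/2 = -9/2 + (C² - 2*C)/2 = -9/2 + (C²/2 - C) = -9/2 + C²/2 - C)
(X(176) - 4287) - 29239 = ((-9/2 + (½)*176² - 1*176) - 4287) - 29239 = ((-9/2 + (½)*30976 - 176) - 4287) - 29239 = ((-9/2 + 15488 - 176) - 4287) - 29239 = (30615/2 - 4287) - 29239 = 22041/2 - 29239 = -36437/2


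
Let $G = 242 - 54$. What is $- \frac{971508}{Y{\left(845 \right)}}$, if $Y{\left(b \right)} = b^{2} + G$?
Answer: $- \frac{323836}{238071} \approx -1.3603$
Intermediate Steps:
$G = 188$
$Y{\left(b \right)} = 188 + b^{2}$ ($Y{\left(b \right)} = b^{2} + 188 = 188 + b^{2}$)
$- \frac{971508}{Y{\left(845 \right)}} = - \frac{971508}{188 + 845^{2}} = - \frac{971508}{188 + 714025} = - \frac{971508}{714213} = \left(-971508\right) \frac{1}{714213} = - \frac{323836}{238071}$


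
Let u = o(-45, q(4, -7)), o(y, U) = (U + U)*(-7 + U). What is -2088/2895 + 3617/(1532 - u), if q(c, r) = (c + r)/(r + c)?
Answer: 12517/7720 ≈ 1.6214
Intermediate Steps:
q(c, r) = 1 (q(c, r) = (c + r)/(c + r) = 1)
o(y, U) = 2*U*(-7 + U) (o(y, U) = (2*U)*(-7 + U) = 2*U*(-7 + U))
u = -12 (u = 2*1*(-7 + 1) = 2*1*(-6) = -12)
-2088/2895 + 3617/(1532 - u) = -2088/2895 + 3617/(1532 - 1*(-12)) = -2088*1/2895 + 3617/(1532 + 12) = -696/965 + 3617/1544 = 12517/7720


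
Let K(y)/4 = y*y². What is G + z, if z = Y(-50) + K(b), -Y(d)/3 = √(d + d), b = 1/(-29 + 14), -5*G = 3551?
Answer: -2396929/3375 - 30*I ≈ -710.2 - 30.0*I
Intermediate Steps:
G = -3551/5 (G = -⅕*3551 = -3551/5 ≈ -710.20)
b = -1/15 (b = 1/(-15) = -1/15 ≈ -0.066667)
Y(d) = -3*√2*√d (Y(d) = -3*√(d + d) = -3*√2*√d)
K(y) = 4*y³ (K(y) = 4*(y*y²) = 4*y³)
z = -4/3375 - 30*I (z = -3*√2*√(-50) + 4*(-1/15)³ = -3*√2*5*I*√2 + 4*(-1/3375) = -30*I - 4/3375 = -4/3375 - 30*I ≈ -0.0011852 - 30.0*I)
G + z = -3551/5 + (-4/3375 - 30*I) = -2396929/3375 - 30*I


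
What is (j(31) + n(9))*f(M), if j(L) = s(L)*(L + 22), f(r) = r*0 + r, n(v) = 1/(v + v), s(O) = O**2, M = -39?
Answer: -11918335/6 ≈ -1.9864e+6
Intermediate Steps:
n(v) = 1/(2*v)
f(r) = r (f(r) = 0 + r = r)
j(L) = L**2*(22 + L) (j(L) = L**2*(L + 22) = L**2*(22 + L))
(j(31) + n(9))*f(M) = (31**2*(22 + 31) + (1/2)/9)*(-39) = (961*53 + (1/2)*(1/9))*(-39) = (50933 + 1/18)*(-39) = (916795/18)*(-39) = -11918335/6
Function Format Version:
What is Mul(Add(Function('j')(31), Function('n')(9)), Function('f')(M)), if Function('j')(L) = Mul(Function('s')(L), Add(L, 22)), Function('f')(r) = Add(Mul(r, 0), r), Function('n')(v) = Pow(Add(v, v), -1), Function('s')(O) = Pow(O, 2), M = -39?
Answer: Rational(-11918335, 6) ≈ -1.9864e+6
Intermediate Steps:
Function('n')(v) = Mul(Rational(1, 2), Pow(v, -1)) (Function('n')(v) = Pow(Mul(2, v), -1) = Mul(Rational(1, 2), Pow(v, -1)))
Function('f')(r) = r (Function('f')(r) = Add(0, r) = r)
Function('j')(L) = Mul(Pow(L, 2), Add(22, L)) (Function('j')(L) = Mul(Pow(L, 2), Add(L, 22)) = Mul(Pow(L, 2), Add(22, L)))
Mul(Add(Function('j')(31), Function('n')(9)), Function('f')(M)) = Mul(Add(Mul(Pow(31, 2), Add(22, 31)), Mul(Rational(1, 2), Pow(9, -1))), -39) = Mul(Add(Mul(961, 53), Mul(Rational(1, 2), Rational(1, 9))), -39) = Mul(Add(50933, Rational(1, 18)), -39) = Mul(Rational(916795, 18), -39) = Rational(-11918335, 6)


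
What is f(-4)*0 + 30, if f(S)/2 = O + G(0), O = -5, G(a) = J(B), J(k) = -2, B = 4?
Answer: 30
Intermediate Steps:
G(a) = -2
f(S) = -14 (f(S) = 2*(-5 - 2) = 2*(-7) = -14)
f(-4)*0 + 30 = -14*0 + 30 = 0 + 30 = 30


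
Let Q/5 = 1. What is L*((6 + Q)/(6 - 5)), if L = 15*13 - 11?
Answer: 2024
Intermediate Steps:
Q = 5 (Q = 5*1 = 5)
L = 184 (L = 195 - 11 = 184)
L*((6 + Q)/(6 - 5)) = 184*((6 + 5)/(6 - 5)) = 184*(11/1) = 184*(11*1) = 184*11 = 2024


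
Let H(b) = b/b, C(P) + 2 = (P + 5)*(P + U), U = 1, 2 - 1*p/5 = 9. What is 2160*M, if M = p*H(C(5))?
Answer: -75600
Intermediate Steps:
p = -35 (p = 10 - 5*9 = 10 - 45 = -35)
C(P) = -2 + (1 + P)*(5 + P) (C(P) = -2 + (P + 5)*(P + 1) = -2 + (5 + P)*(1 + P) = -2 + (1 + P)*(5 + P))
H(b) = 1
M = -35 (M = -35*1 = -35)
2160*M = 2160*(-35) = -75600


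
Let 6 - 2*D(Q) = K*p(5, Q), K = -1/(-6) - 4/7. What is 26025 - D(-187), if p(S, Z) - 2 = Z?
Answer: 2188993/84 ≈ 26059.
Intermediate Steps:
p(S, Z) = 2 + Z
K = -17/42 (K = -1*(-⅙) - 4*⅐ = ⅙ - 4/7 = -17/42 ≈ -0.40476)
D(Q) = 143/42 + 17*Q/84 (D(Q) = 3 - (-17)*(2 + Q)/84 = 3 - (-17/21 - 17*Q/42)/2 = 3 + (17/42 + 17*Q/84) = 143/42 + 17*Q/84)
26025 - D(-187) = 26025 - (143/42 + (17/84)*(-187)) = 26025 - (143/42 - 3179/84) = 26025 - 1*(-2893/84) = 26025 + 2893/84 = 2188993/84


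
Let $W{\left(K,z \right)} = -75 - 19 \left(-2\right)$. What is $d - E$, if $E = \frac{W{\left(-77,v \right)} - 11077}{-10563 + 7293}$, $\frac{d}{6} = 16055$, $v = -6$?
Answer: $\frac{157493993}{1635} \approx 96327.0$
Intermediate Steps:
$d = 96330$ ($d = 6 \cdot 16055 = 96330$)
$W{\left(K,z \right)} = -37$ ($W{\left(K,z \right)} = -75 - -38 = -75 + 38 = -37$)
$E = \frac{5557}{1635}$ ($E = \frac{-37 - 11077}{-10563 + 7293} = - \frac{11114}{-3270} = \left(-11114\right) \left(- \frac{1}{3270}\right) = \frac{5557}{1635} \approx 3.3988$)
$d - E = 96330 - \frac{5557}{1635} = \frac{157493993}{1635}$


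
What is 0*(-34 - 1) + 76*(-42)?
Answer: -3192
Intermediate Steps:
0*(-34 - 1) + 76*(-42) = 0*(-35) - 3192 = 0 - 3192 = -3192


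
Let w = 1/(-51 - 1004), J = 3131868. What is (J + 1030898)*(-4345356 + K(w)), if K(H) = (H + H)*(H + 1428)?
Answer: -20133188099200669148/1113025 ≈ -1.8089e+13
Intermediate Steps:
w = -1/1055 (w = 1/(-1055) = -1/1055 ≈ -0.00094787)
K(H) = 2*H*(1428 + H) (K(H) = (2*H)*(1428 + H) = 2*H*(1428 + H))
(J + 1030898)*(-4345356 + K(w)) = (3131868 + 1030898)*(-4345356 + 2*(-1/1055)*(1428 - 1/1055)) = 4162766*(-4345356 + 2*(-1/1055)*(1506539/1055)) = 4162766*(-4345356 - 3013078/1113025) = 4162766*(-4836492874978/1113025) = -20133188099200669148/1113025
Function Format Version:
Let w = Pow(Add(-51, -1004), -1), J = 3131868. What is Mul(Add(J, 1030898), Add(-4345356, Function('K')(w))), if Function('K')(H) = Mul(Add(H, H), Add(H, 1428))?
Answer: Rational(-20133188099200669148, 1113025) ≈ -1.8089e+13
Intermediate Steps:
w = Rational(-1, 1055) (w = Pow(-1055, -1) = Rational(-1, 1055) ≈ -0.00094787)
Function('K')(H) = Mul(2, H, Add(1428, H)) (Function('K')(H) = Mul(Mul(2, H), Add(1428, H)) = Mul(2, H, Add(1428, H)))
Mul(Add(J, 1030898), Add(-4345356, Function('K')(w))) = Mul(Add(3131868, 1030898), Add(-4345356, Mul(2, Rational(-1, 1055), Add(1428, Rational(-1, 1055))))) = Mul(4162766, Add(-4345356, Mul(2, Rational(-1, 1055), Rational(1506539, 1055)))) = Mul(4162766, Add(-4345356, Rational(-3013078, 1113025))) = Mul(4162766, Rational(-4836492874978, 1113025)) = Rational(-20133188099200669148, 1113025)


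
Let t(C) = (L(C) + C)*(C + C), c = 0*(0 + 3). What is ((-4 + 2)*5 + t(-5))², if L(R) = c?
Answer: 1600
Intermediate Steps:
c = 0 (c = 0*3 = 0)
L(R) = 0
t(C) = 2*C² (t(C) = (0 + C)*(C + C) = C*(2*C) = 2*C²)
((-4 + 2)*5 + t(-5))² = ((-4 + 2)*5 + 2*(-5)²)² = (-2*5 + 2*25)² = (-10 + 50)² = 40² = 1600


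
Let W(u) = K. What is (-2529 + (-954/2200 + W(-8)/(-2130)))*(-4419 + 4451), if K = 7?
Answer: -4741176568/58575 ≈ -80942.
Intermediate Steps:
W(u) = 7
(-2529 + (-954/2200 + W(-8)/(-2130)))*(-4419 + 4451) = (-2529 + (-954/2200 + 7/(-2130)))*(-4419 + 4451) = (-2529 + (-954*1/2200 + 7*(-1/2130)))*32 = (-2529 + (-477/1100 - 7/2130))*32 = (-2529 - 102371/234300)*32 = -592647071/234300*32 = -4741176568/58575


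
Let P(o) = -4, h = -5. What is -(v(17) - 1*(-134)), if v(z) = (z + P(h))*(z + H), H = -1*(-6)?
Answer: -433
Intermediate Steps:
H = 6
v(z) = (-4 + z)*(6 + z) (v(z) = (z - 4)*(z + 6) = (-4 + z)*(6 + z))
-(v(17) - 1*(-134)) = -((-24 + 17² + 2*17) - 1*(-134)) = -((-24 + 289 + 34) + 134) = -(299 + 134) = -1*433 = -433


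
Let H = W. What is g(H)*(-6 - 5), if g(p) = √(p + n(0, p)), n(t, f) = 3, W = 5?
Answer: -22*√2 ≈ -31.113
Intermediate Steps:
H = 5
g(p) = √(3 + p) (g(p) = √(p + 3) = √(3 + p))
g(H)*(-6 - 5) = √(3 + 5)*(-6 - 5) = √8*(-11) = (2*√2)*(-11) = -22*√2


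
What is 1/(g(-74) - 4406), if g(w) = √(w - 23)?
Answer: -4406/19412933 - I*√97/19412933 ≈ -0.00022696 - 5.0734e-7*I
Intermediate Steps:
g(w) = √(-23 + w)
1/(g(-74) - 4406) = 1/(√(-23 - 74) - 4406) = 1/(√(-97) - 4406) = 1/(I*√97 - 4406) = 1/(-4406 + I*√97)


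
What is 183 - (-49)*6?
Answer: 477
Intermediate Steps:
183 - (-49)*6 = 183 - 1*(-294) = 183 + 294 = 477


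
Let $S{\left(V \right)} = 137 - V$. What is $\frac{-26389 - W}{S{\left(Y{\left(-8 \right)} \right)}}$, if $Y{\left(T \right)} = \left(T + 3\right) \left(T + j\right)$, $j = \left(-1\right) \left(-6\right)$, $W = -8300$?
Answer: $- \frac{18089}{127} \approx -142.43$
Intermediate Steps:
$j = 6$
$Y{\left(T \right)} = \left(3 + T\right) \left(6 + T\right)$ ($Y{\left(T \right)} = \left(T + 3\right) \left(T + 6\right) = \left(3 + T\right) \left(6 + T\right)$)
$\frac{-26389 - W}{S{\left(Y{\left(-8 \right)} \right)}} = \frac{-26389 - -8300}{137 - \left(18 + \left(-8\right)^{2} + 9 \left(-8\right)\right)} = \frac{-26389 + 8300}{137 - \left(18 + 64 - 72\right)} = - \frac{18089}{137 - 10} = - \frac{18089}{127}$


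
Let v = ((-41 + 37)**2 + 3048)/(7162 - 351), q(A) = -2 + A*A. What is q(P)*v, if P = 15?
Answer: 683272/6811 ≈ 100.32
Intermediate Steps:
q(A) = -2 + A**2
v = 3064/6811 (v = ((-4)**2 + 3048)/6811 = (16 + 3048)*(1/6811) = 3064*(1/6811) = 3064/6811 ≈ 0.44986)
q(P)*v = (-2 + 15**2)*(3064/6811) = (-2 + 225)*(3064/6811) = 223*(3064/6811) = 683272/6811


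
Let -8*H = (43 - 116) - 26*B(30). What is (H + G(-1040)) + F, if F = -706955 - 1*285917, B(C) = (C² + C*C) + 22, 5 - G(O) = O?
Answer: -7887171/8 ≈ -9.8590e+5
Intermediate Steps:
G(O) = 5 - O
B(C) = 22 + 2*C² (B(C) = (C² + C²) + 22 = 2*C² + 22 = 22 + 2*C²)
H = 47445/8 (H = -((43 - 116) - 26*(22 + 2*30²))/8 = -(-73 - 26*(22 + 2*900))/8 = -(-73 - 26*(22 + 1800))/8 = -(-73 - 26*1822)/8 = -(-73 - 47372)/8 = -⅛*(-47445) = 47445/8 ≈ 5930.6)
F = -992872 (F = -706955 - 285917 = -992872)
(H + G(-1040)) + F = (47445/8 + (5 - 1*(-1040))) - 992872 = (47445/8 + (5 + 1040)) - 992872 = (47445/8 + 1045) - 992872 = 55805/8 - 992872 = -7887171/8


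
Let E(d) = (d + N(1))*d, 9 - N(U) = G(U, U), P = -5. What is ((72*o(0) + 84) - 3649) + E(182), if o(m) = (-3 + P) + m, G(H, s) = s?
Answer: 30439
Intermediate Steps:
N(U) = 9 - U
o(m) = -8 + m (o(m) = (-3 - 5) + m = -8 + m)
E(d) = d*(8 + d) (E(d) = (d + (9 - 1*1))*d = (d + (9 - 1))*d = (d + 8)*d = (8 + d)*d = d*(8 + d))
((72*o(0) + 84) - 3649) + E(182) = ((72*(-8 + 0) + 84) - 3649) + 182*(8 + 182) = ((72*(-8) + 84) - 3649) + 182*190 = ((-576 + 84) - 3649) + 34580 = (-492 - 3649) + 34580 = -4141 + 34580 = 30439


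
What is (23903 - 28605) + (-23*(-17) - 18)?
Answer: -4329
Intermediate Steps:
(23903 - 28605) + (-23*(-17) - 18) = -4702 + (391 - 18) = -4702 + 373 = -4329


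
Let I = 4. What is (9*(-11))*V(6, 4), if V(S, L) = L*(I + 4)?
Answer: -3168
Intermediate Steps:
V(S, L) = 8*L (V(S, L) = L*(4 + 4) = L*8 = 8*L)
(9*(-11))*V(6, 4) = (9*(-11))*(8*4) = -99*32 = -3168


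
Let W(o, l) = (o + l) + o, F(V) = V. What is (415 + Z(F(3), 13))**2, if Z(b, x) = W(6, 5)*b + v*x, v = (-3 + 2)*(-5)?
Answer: 281961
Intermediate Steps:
v = 5 (v = -1*(-5) = 5)
W(o, l) = l + 2*o (W(o, l) = (l + o) + o = l + 2*o)
Z(b, x) = 5*x + 17*b (Z(b, x) = (5 + 2*6)*b + 5*x = (5 + 12)*b + 5*x = 17*b + 5*x = 5*x + 17*b)
(415 + Z(F(3), 13))**2 = (415 + (5*13 + 17*3))**2 = (415 + (65 + 51))**2 = (415 + 116)**2 = 531**2 = 281961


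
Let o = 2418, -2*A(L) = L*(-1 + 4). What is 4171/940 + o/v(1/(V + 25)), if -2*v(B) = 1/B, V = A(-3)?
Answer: -8845591/55460 ≈ -159.49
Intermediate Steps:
A(L) = -3*L/2 (A(L) = -L*(-1 + 4)/2 = -L*3/2 = -3*L/2)
V = 9/2 (V = -3/2*(-3) = 9/2 ≈ 4.5000)
v(B) = -1/(2*B)
4171/940 + o/v(1/(V + 25)) = 4171/940 + 2418/((-1/(2*(1/(9/2 + 25))))) = 4171*(1/940) + 2418/((-1/(2*(1/(59/2))))) = 4171/940 + 2418/((-1/(2*2/59))) = 4171/940 + 2418/((-½*59/2)) = 4171/940 + 2418/(-59/4) = 4171/940 + 2418*(-4/59) = 4171/940 - 9672/59 = -8845591/55460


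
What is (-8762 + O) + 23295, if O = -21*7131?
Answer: -135218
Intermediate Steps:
O = -149751
(-8762 + O) + 23295 = (-8762 - 149751) + 23295 = -158513 + 23295 = -135218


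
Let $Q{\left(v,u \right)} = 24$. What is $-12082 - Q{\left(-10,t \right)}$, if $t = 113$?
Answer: $-12106$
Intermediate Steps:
$-12082 - Q{\left(-10,t \right)} = -12082 - 24 = -12106$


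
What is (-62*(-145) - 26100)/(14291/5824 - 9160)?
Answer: 99648640/53333549 ≈ 1.8684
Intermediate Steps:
(-62*(-145) - 26100)/(14291/5824 - 9160) = (8990 - 26100)/(14291*(1/5824) - 9160) = -17110/(14291/5824 - 9160) = -17110/(-53333549/5824) = -17110*(-5824/53333549) = 99648640/53333549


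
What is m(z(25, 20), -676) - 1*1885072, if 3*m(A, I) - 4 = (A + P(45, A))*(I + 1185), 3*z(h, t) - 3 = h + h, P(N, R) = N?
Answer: -16869944/9 ≈ -1.8744e+6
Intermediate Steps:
z(h, t) = 1 + 2*h/3 (z(h, t) = 1 + (h + h)/3 = 1 + (2*h)/3 = 1 + 2*h/3)
m(A, I) = 4/3 + (45 + A)*(1185 + I)/3 (m(A, I) = 4/3 + ((A + 45)*(I + 1185))/3 = 4/3 + ((45 + A)*(1185 + I))/3 = 4/3 + (45 + A)*(1185 + I)/3)
m(z(25, 20), -676) - 1*1885072 = (53329/3 + 15*(-676) + 395*(1 + (2/3)*25) + (1/3)*(1 + (2/3)*25)*(-676)) - 1*1885072 = (53329/3 - 10140 + 395*(1 + 50/3) + (1/3)*(1 + 50/3)*(-676)) - 1885072 = (53329/3 - 10140 + 395*(53/3) + (1/3)*(53/3)*(-676)) - 1885072 = (53329/3 - 10140 + 20935/3 - 35828/9) - 1885072 = 95704/9 - 1885072 = -16869944/9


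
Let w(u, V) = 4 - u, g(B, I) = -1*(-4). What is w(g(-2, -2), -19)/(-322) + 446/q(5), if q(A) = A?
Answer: 446/5 ≈ 89.200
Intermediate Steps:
g(B, I) = 4
w(g(-2, -2), -19)/(-322) + 446/q(5) = (4 - 1*4)/(-322) + 446/5 = (4 - 4)*(-1/322) + 446*(⅕) = 0*(-1/322) + 446/5 = 0 + 446/5 = 446/5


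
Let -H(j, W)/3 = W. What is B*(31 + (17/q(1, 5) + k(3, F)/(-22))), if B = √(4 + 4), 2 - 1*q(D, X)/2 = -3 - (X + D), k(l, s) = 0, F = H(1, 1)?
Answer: 699*√2/11 ≈ 89.867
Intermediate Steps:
H(j, W) = -3*W
F = -3 (F = -3*1 = -3)
q(D, X) = 10 + 2*D + 2*X (q(D, X) = 4 - 2*(-3 - (X + D)) = 4 - 2*(-3 - (D + X)) = 4 - 2*(-3 + (-D - X)) = 4 - 2*(-3 - D - X) = 4 + (6 + 2*D + 2*X) = 10 + 2*D + 2*X)
B = 2*√2 (B = √8 = 2*√2 ≈ 2.8284)
B*(31 + (17/q(1, 5) + k(3, F)/(-22))) = (2*√2)*(31 + (17/(10 + 2*1 + 2*5) + 0/(-22))) = (2*√2)*(31 + (17/(10 + 2 + 10) + 0*(-1/22))) = (2*√2)*(31 + (17/22 + 0)) = (2*√2)*(31 + 17/22) = (2*√2)*(699/22) = 699*√2/11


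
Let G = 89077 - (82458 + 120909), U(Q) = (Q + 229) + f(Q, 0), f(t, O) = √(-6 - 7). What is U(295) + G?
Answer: -113766 + I*√13 ≈ -1.1377e+5 + 3.6056*I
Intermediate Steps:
f(t, O) = I*√13 (f(t, O) = √(-13) = I*√13)
U(Q) = 229 + Q + I*√13 (U(Q) = (Q + 229) + I*√13 = (229 + Q) + I*√13 = 229 + Q + I*√13)
G = -114290 (G = 89077 - 1*203367 = 89077 - 203367 = -114290)
U(295) + G = (229 + 295 + I*√13) - 114290 = (524 + I*√13) - 114290 = -113766 + I*√13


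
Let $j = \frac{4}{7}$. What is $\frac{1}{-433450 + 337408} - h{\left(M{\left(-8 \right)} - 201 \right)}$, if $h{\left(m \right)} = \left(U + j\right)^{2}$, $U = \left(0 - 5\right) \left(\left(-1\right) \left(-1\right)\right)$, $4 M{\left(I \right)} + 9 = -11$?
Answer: $- \frac{92296411}{4706058} \approx -19.612$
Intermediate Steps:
$M{\left(I \right)} = -5$ ($M{\left(I \right)} = - \frac{9}{4} + \frac{1}{4} \left(-11\right) = - \frac{9}{4} - \frac{11}{4} = -5$)
$j = \frac{4}{7}$ ($j = 4 \cdot \frac{1}{7} = \frac{4}{7} \approx 0.57143$)
$U = -5$ ($U = \left(-5\right) 1 = -5$)
$h{\left(m \right)} = \frac{961}{49}$ ($h{\left(m \right)} = \left(-5 + \frac{4}{7}\right)^{2} = \left(- \frac{31}{7}\right)^{2} = \frac{961}{49}$)
$\frac{1}{-433450 + 337408} - h{\left(M{\left(-8 \right)} - 201 \right)} = \frac{1}{-433450 + 337408} - \frac{961}{49} = \frac{1}{-96042} - \frac{961}{49} = - \frac{1}{96042} - \frac{961}{49} = - \frac{92296411}{4706058}$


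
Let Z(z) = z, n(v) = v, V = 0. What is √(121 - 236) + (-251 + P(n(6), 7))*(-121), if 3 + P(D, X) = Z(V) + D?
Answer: 30008 + I*√115 ≈ 30008.0 + 10.724*I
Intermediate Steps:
P(D, X) = -3 + D (P(D, X) = -3 + (0 + D) = -3 + D)
√(121 - 236) + (-251 + P(n(6), 7))*(-121) = √(121 - 236) + (-251 + (-3 + 6))*(-121) = √(-115) + (-251 + 3)*(-121) = I*√115 - 248*(-121) = I*√115 + 30008 = 30008 + I*√115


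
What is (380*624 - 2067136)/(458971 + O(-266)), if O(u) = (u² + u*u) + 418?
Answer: -1830016/600901 ≈ -3.0455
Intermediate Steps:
O(u) = 418 + 2*u² (O(u) = (u² + u²) + 418 = 2*u² + 418 = 418 + 2*u²)
(380*624 - 2067136)/(458971 + O(-266)) = (380*624 - 2067136)/(458971 + (418 + 2*(-266)²)) = (237120 - 2067136)/(458971 + (418 + 2*70756)) = -1830016/(458971 + (418 + 141512)) = -1830016/(458971 + 141930) = -1830016/600901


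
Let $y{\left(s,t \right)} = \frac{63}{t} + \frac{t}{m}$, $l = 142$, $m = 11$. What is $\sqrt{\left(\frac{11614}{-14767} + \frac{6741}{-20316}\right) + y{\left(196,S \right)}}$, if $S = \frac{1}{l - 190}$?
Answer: $\frac{i \sqrt{32944958269243019993301}}{3300070092} \approx 55.001 i$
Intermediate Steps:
$S = - \frac{1}{48}$ ($S = \frac{1}{142 - 190} = \frac{1}{-48} = - \frac{1}{48} \approx -0.020833$)
$y{\left(s,t \right)} = \frac{63}{t} + \frac{t}{11}$
$\sqrt{\left(\frac{11614}{-14767} + \frac{6741}{-20316}\right) + y{\left(196,S \right)}} = \sqrt{\left(\frac{11614}{-14767} + \frac{6741}{-20316}\right) + \left(\frac{63}{- \frac{1}{48}} + \frac{1}{11} \left(- \frac{1}{48}\right)\right)} = \sqrt{\left(11614 \left(- \frac{1}{14767}\right) + 6741 \left(- \frac{1}{20316}\right)\right) + \left(63 \left(-48\right) - \frac{1}{528}\right)} = \sqrt{\left(- \frac{11614}{14767} - \frac{2247}{6772}\right) - \frac{1596673}{528}} = \sqrt{- \frac{111831457}{100002124} - \frac{1596673}{528}} = \sqrt{- \frac{39932434585687}{13200280368}} = \frac{i \sqrt{32944958269243019993301}}{3300070092}$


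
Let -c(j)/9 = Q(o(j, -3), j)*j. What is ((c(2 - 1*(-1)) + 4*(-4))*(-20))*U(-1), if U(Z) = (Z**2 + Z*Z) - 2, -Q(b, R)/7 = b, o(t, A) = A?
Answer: 0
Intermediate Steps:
Q(b, R) = -7*b
U(Z) = -2 + 2*Z**2 (U(Z) = (Z**2 + Z**2) - 2 = 2*Z**2 - 2 = -2 + 2*Z**2)
c(j) = -189*j (c(j) = -9*(-7*(-3))*j = -189*j)
((c(2 - 1*(-1)) + 4*(-4))*(-20))*U(-1) = ((-189*(2 - 1*(-1)) + 4*(-4))*(-20))*(-2 + 2*(-1)**2) = ((-189*(2 + 1) - 16)*(-20))*(-2 + 2*1) = ((-189*3 - 16)*(-20))*(-2 + 2) = ((-567 - 16)*(-20))*0 = -583*(-20)*0 = 11660*0 = 0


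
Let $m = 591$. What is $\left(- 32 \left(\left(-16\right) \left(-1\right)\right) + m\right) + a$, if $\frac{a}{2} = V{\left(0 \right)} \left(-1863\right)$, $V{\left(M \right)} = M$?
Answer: $79$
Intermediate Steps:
$a = 0$ ($a = 2 \cdot 0 \left(-1863\right) = 2 \cdot 0 = 0$)
$\left(- 32 \left(\left(-16\right) \left(-1\right)\right) + m\right) + a = \left(- 32 \left(\left(-16\right) \left(-1\right)\right) + 591\right) + 0 = \left(\left(-32\right) 16 + 591\right) + 0 = \left(-512 + 591\right) + 0 = 79 + 0 = 79$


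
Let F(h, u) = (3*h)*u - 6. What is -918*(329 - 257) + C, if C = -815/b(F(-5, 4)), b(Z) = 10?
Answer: -132355/2 ≈ -66178.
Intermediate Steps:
F(h, u) = -6 + 3*h*u (F(h, u) = 3*h*u - 6 = -6 + 3*h*u)
C = -163/2 (C = -815/10 = -815*⅒ = -163/2 ≈ -81.500)
-918*(329 - 257) + C = -918*(329 - 257) - 163/2 = -918*72 - 163/2 = -66096 - 163/2 = -132355/2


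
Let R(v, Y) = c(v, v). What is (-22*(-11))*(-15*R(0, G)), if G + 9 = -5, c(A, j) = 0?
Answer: 0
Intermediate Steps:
G = -14 (G = -9 - 5 = -14)
R(v, Y) = 0
(-22*(-11))*(-15*R(0, G)) = (-22*(-11))*(-15*0) = 242*0 = 0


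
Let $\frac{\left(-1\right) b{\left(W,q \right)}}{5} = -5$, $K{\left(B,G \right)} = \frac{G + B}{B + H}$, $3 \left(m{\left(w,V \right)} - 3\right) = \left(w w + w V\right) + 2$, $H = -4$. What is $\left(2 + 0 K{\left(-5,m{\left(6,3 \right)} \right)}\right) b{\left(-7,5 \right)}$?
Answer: $50$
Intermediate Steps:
$m{\left(w,V \right)} = \frac{11}{3} + \frac{w^{2}}{3} + \frac{V w}{3}$ ($m{\left(w,V \right)} = 3 + \frac{\left(w w + w V\right) + 2}{3} = 3 + \frac{\left(w^{2} + V w\right) + 2}{3} = 3 + \frac{2 + w^{2} + V w}{3} = 3 + \left(\frac{2}{3} + \frac{w^{2}}{3} + \frac{V w}{3}\right) = \frac{11}{3} + \frac{w^{2}}{3} + \frac{V w}{3}$)
$K{\left(B,G \right)} = \frac{B + G}{-4 + B}$ ($K{\left(B,G \right)} = \frac{G + B}{B - 4} = \frac{B + G}{-4 + B}$)
$b{\left(W,q \right)} = 25$ ($b{\left(W,q \right)} = \left(-5\right) \left(-5\right) = 25$)
$\left(2 + 0 K{\left(-5,m{\left(6,3 \right)} \right)}\right) b{\left(-7,5 \right)} = \left(2 + 0 \frac{-5 + \left(\frac{11}{3} + \frac{6^{2}}{3} + \frac{1}{3} \cdot 3 \cdot 6\right)}{-4 - 5}\right) 25 = \left(2 + 0 \frac{-5 + \left(\frac{11}{3} + \frac{1}{3} \cdot 36 + 6\right)}{-9}\right) 25 = \left(2 + 0 \left(- \frac{-5 + \left(\frac{11}{3} + 12 + 6\right)}{9}\right)\right) 25 = \left(2 + 0 \left(- \frac{-5 + \frac{65}{3}}{9}\right)\right) 25 = \left(2 + 0 \left(\left(- \frac{1}{9}\right) \frac{50}{3}\right)\right) 25 = \left(2 + 0 \left(- \frac{50}{27}\right)\right) 25 = \left(2 + 0\right) 25 = 2 \cdot 25 = 50$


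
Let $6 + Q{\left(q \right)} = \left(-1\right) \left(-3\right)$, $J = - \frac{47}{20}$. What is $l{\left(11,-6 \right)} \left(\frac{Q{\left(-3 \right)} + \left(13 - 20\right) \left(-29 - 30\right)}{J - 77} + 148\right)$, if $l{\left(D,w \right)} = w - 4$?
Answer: $- \frac{2266760}{1587} \approx -1428.3$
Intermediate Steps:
$J = - \frac{47}{20}$ ($J = \left(-47\right) \frac{1}{20} = - \frac{47}{20} \approx -2.35$)
$Q{\left(q \right)} = -3$ ($Q{\left(q \right)} = -6 - -3 = -6 + 3 = -3$)
$l{\left(D,w \right)} = -4 + w$
$l{\left(11,-6 \right)} \left(\frac{Q{\left(-3 \right)} + \left(13 - 20\right) \left(-29 - 30\right)}{J - 77} + 148\right) = \left(-4 - 6\right) \left(\frac{-3 + \left(13 - 20\right) \left(-29 - 30\right)}{- \frac{47}{20} - 77} + 148\right) = - 10 \left(\frac{-3 - -413}{- \frac{1587}{20}} + 148\right) = - 10 \left(\left(-3 + 413\right) \left(- \frac{20}{1587}\right) + 148\right) = - 10 \left(410 \left(- \frac{20}{1587}\right) + 148\right) = - 10 \left(- \frac{8200}{1587} + 148\right) = \left(-10\right) \frac{226676}{1587} = - \frac{2266760}{1587}$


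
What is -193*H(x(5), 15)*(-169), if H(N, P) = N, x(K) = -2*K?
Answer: -326170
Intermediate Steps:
-193*H(x(5), 15)*(-169) = -(-386)*5*(-169) = -193*(-10)*(-169) = 1930*(-169) = -326170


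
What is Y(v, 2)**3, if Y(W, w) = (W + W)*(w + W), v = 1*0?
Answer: 0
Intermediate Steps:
v = 0
Y(W, w) = 2*W*(W + w) (Y(W, w) = (2*W)*(W + w) = 2*W*(W + w))
Y(v, 2)**3 = (2*0*(0 + 2))**3 = (2*0*2)**3 = 0**3 = 0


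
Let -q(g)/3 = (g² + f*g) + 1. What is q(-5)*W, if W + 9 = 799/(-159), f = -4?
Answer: 102580/53 ≈ 1935.5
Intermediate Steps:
q(g) = -3 - 3*g² + 12*g (q(g) = -3*((g² - 4*g) + 1) = -3*(1 + g² - 4*g) = -3 - 3*g² + 12*g)
W = -2230/159 (W = -9 + 799/(-159) = -9 + 799*(-1/159) = -9 - 799/159 = -2230/159 ≈ -14.025)
q(-5)*W = (-3 - 3*(-5)² + 12*(-5))*(-2230/159) = (-3 - 3*25 - 60)*(-2230/159) = (-3 - 75 - 60)*(-2230/159) = -138*(-2230/159) = 102580/53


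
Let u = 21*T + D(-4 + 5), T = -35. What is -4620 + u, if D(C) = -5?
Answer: -5360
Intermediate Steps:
u = -740 (u = 21*(-35) - 5 = -735 - 5 = -740)
-4620 + u = -4620 - 740 = -5360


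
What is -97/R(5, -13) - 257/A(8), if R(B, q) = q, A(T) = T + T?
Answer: -1789/208 ≈ -8.6010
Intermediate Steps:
A(T) = 2*T
-97/R(5, -13) - 257/A(8) = -97/(-13) - 257/(2*8) = -97*(-1/13) - 257/16 = 97/13 - 257*1/16 = 97/13 - 257/16 = -1789/208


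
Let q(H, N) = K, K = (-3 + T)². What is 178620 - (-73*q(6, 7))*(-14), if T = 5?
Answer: 174532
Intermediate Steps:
K = 4 (K = (-3 + 5)² = 2² = 4)
q(H, N) = 4
178620 - (-73*q(6, 7))*(-14) = 178620 - (-73*4)*(-14) = 178620 - (-292)*(-14) = 178620 - 1*4088 = 178620 - 4088 = 174532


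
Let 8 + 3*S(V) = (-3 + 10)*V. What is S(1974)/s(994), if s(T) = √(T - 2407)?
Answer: -13810*I*√157/1413 ≈ -122.46*I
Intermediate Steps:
s(T) = √(-2407 + T)
S(V) = -8/3 + 7*V/3 (S(V) = -8/3 + ((-3 + 10)*V)/3 = -8/3 + (7*V)/3 = -8/3 + 7*V/3)
S(1974)/s(994) = (-8/3 + (7/3)*1974)/(√(-2407 + 994)) = (-8/3 + 4606)/(√(-1413)) = 13810/(3*((3*I*√157))) = 13810*(-I*√157/471)/3 = -13810*I*√157/1413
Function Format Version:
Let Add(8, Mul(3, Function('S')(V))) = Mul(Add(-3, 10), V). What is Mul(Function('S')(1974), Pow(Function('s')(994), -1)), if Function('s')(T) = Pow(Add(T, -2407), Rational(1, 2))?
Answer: Mul(Rational(-13810, 1413), I, Pow(157, Rational(1, 2))) ≈ Mul(-122.46, I)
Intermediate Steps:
Function('s')(T) = Pow(Add(-2407, T), Rational(1, 2))
Function('S')(V) = Add(Rational(-8, 3), Mul(Rational(7, 3), V)) (Function('S')(V) = Add(Rational(-8, 3), Mul(Rational(1, 3), Mul(Add(-3, 10), V))) = Add(Rational(-8, 3), Mul(Rational(1, 3), Mul(7, V))) = Add(Rational(-8, 3), Mul(Rational(7, 3), V)))
Mul(Function('S')(1974), Pow(Function('s')(994), -1)) = Mul(Add(Rational(-8, 3), Mul(Rational(7, 3), 1974)), Pow(Pow(Add(-2407, 994), Rational(1, 2)), -1)) = Mul(Add(Rational(-8, 3), 4606), Pow(Pow(-1413, Rational(1, 2)), -1)) = Mul(Rational(13810, 3), Pow(Mul(3, I, Pow(157, Rational(1, 2))), -1)) = Mul(Rational(13810, 3), Mul(Rational(-1, 471), I, Pow(157, Rational(1, 2)))) = Mul(Rational(-13810, 1413), I, Pow(157, Rational(1, 2)))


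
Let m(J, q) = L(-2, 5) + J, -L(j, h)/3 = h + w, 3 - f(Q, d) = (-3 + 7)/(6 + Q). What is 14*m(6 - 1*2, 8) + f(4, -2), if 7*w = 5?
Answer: -907/5 ≈ -181.40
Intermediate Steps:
f(Q, d) = 3 - 4/(6 + Q) (f(Q, d) = 3 - (-3 + 7)/(6 + Q) = 3 - 4/(6 + Q))
w = 5/7 (w = (⅐)*5 = 5/7 ≈ 0.71429)
L(j, h) = -15/7 - 3*h (L(j, h) = -3*(h + 5/7) = -3*(5/7 + h) = -15/7 - 3*h)
m(J, q) = -120/7 + J (m(J, q) = (-15/7 - 3*5) + J = (-15/7 - 15) + J = -120/7 + J)
14*m(6 - 1*2, 8) + f(4, -2) = 14*(-120/7 + (6 - 1*2)) + (14 + 3*4)/(6 + 4) = 14*(-120/7 + (6 - 2)) + (14 + 12)/10 = 14*(-120/7 + 4) + (⅒)*26 = 14*(-92/7) + 13/5 = -184 + 13/5 = -907/5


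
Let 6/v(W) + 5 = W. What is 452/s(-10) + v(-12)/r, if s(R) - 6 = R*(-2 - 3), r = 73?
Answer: 140149/17374 ≈ 8.0666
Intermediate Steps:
s(R) = 6 - 5*R (s(R) = 6 + R*(-2 - 3) = 6 + R*(-5) = 6 - 5*R)
v(W) = 6/(-5 + W)
452/s(-10) + v(-12)/r = 452/(6 - 5*(-10)) + (6/(-5 - 12))/73 = 452/(6 + 50) + (6/(-17))*(1/73) = 452/56 + (6*(-1/17))*(1/73) = 452*(1/56) - 6/17*1/73 = 113/14 - 6/1241 = 140149/17374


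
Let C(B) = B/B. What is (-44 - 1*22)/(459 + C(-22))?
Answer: -33/230 ≈ -0.14348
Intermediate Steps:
C(B) = 1
(-44 - 1*22)/(459 + C(-22)) = (-44 - 1*22)/(459 + 1) = (-44 - 22)/460 = -66*1/460 = -33/230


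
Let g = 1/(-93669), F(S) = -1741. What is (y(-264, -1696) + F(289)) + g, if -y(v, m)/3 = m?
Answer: 313510142/93669 ≈ 3347.0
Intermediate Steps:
g = -1/93669 ≈ -1.0676e-5
y(v, m) = -3*m
(y(-264, -1696) + F(289)) + g = (-3*(-1696) - 1741) - 1/93669 = (5088 - 1741) - 1/93669 = 3347 - 1/93669 = 313510142/93669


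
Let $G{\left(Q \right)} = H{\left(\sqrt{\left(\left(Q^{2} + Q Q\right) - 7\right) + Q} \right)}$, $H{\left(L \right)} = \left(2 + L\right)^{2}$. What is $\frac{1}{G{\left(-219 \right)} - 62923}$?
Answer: $\frac{32777}{1072800593} - \frac{16 \sqrt{5981}}{1072800593} \approx 2.9399 \cdot 10^{-5}$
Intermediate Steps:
$G{\left(Q \right)} = \left(2 + \sqrt{-7 + Q + 2 Q^{2}}\right)^{2}$ ($G{\left(Q \right)} = \left(2 + \sqrt{\left(\left(Q^{2} + Q Q\right) - 7\right) + Q}\right)^{2} = \left(2 + \sqrt{\left(\left(Q^{2} + Q^{2}\right) - 7\right) + Q}\right)^{2} = \left(2 + \sqrt{\left(2 Q^{2} - 7\right) + Q}\right)^{2} = \left(2 + \sqrt{\left(-7 + 2 Q^{2}\right) + Q}\right)^{2} = \left(2 + \sqrt{-7 + Q + 2 Q^{2}}\right)^{2}$)
$\frac{1}{G{\left(-219 \right)} - 62923} = \frac{1}{\left(2 + \sqrt{-7 - 219 + 2 \left(-219\right)^{2}}\right)^{2} - 62923} = \frac{1}{\left(2 + \sqrt{-7 - 219 + 2 \cdot 47961}\right)^{2} - 62923} = \frac{1}{\left(2 + \sqrt{-7 - 219 + 95922}\right)^{2} - 62923} = \frac{1}{\left(2 + \sqrt{95696}\right)^{2} - 62923} = \frac{1}{\left(2 + 4 \sqrt{5981}\right)^{2} - 62923} = \frac{1}{-62923 + \left(2 + 4 \sqrt{5981}\right)^{2}}$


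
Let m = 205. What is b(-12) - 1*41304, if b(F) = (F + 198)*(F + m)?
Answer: -5406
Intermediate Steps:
b(F) = (198 + F)*(205 + F) (b(F) = (F + 198)*(F + 205) = (198 + F)*(205 + F))
b(-12) - 1*41304 = (40590 + (-12)² + 403*(-12)) - 1*41304 = (40590 + 144 - 4836) - 41304 = 35898 - 41304 = -5406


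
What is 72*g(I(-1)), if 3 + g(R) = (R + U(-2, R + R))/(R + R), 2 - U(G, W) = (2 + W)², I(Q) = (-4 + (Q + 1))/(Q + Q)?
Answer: -792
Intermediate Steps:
I(Q) = (-3 + Q)/(2*Q) (I(Q) = (-4 + (1 + Q))/((2*Q)) = (-3 + Q)*(1/(2*Q)) = (-3 + Q)/(2*Q))
U(G, W) = 2 - (2 + W)²
g(R) = -3 + (2 + R - (2 + 2*R)²)/(2*R) (g(R) = -3 + (R + (2 - (2 + (R + R))²))/(R + R) = -3 + (R + (2 - (2 + 2*R)²))/((2*R)) = -3 + (2 + R - (2 + 2*R)²)*(1/(2*R)) = -3 + (2 + R - (2 + 2*R)²)/(2*R))
72*g(I(-1)) = 72*((2 - 5*(-3 - 1)/(2*(-1)) - 4*(1 + (½)*(-3 - 1)/(-1))²)/(2*(((½)*(-3 - 1)/(-1))))) = 72*((2 - 5*(-1)*(-4)/2 - 4*(1 + (½)*(-1)*(-4))²)/(2*(((½)*(-1)*(-4))))) = 72*((½)*(2 - 5*2 - 4*(1 + 2)²)/2) = 72*((½)*(½)*(2 - 10 - 4*3²)) = 72*((½)*(½)*(2 - 10 - 4*9)) = 72*((½)*(½)*(2 - 10 - 36)) = 72*((½)*(½)*(-44)) = 72*(-11) = -792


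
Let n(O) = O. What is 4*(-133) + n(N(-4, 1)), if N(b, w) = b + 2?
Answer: -534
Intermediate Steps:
N(b, w) = 2 + b
4*(-133) + n(N(-4, 1)) = 4*(-133) + (2 - 4) = -532 - 2 = -534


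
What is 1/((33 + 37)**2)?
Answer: 1/4900 ≈ 0.00020408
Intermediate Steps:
1/((33 + 37)**2) = 1/(70**2) = 1/4900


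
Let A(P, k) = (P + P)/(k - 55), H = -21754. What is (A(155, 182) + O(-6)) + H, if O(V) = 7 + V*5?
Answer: -2765369/127 ≈ -21775.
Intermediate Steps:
O(V) = 7 + 5*V
A(P, k) = 2*P/(-55 + k) (A(P, k) = (2*P)/(-55 + k) = 2*P/(-55 + k))
(A(155, 182) + O(-6)) + H = (2*155/(-55 + 182) + (7 + 5*(-6))) - 21754 = (2*155/127 + (7 - 30)) - 21754 = (2*155*(1/127) - 23) - 21754 = (310/127 - 23) - 21754 = -2611/127 - 21754 = -2765369/127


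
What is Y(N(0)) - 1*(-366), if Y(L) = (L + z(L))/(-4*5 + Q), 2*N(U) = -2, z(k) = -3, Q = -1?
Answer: 7690/21 ≈ 366.19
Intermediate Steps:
N(U) = -1 (N(U) = (1/2)*(-2) = -1)
Y(L) = 1/7 - L/21 (Y(L) = (L - 3)/(-4*5 - 1) = (-3 + L)/(-20 - 1) = (-3 + L)/(-21) = (-3 + L)*(-1/21) = 1/7 - L/21)
Y(N(0)) - 1*(-366) = (1/7 - 1/21*(-1)) - 1*(-366) = (1/7 + 1/21) + 366 = 4/21 + 366 = 7690/21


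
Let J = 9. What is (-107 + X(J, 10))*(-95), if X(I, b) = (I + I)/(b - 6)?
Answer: 19475/2 ≈ 9737.5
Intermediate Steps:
X(I, b) = 2*I/(-6 + b) (X(I, b) = (2*I)/(-6 + b) = 2*I/(-6 + b))
(-107 + X(J, 10))*(-95) = (-107 + 2*9/(-6 + 10))*(-95) = (-107 + 2*9/4)*(-95) = (-107 + 2*9*(1/4))*(-95) = (-107 + 9/2)*(-95) = -205/2*(-95) = 19475/2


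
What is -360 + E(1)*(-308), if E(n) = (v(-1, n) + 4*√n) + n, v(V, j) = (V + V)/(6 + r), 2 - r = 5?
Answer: -5084/3 ≈ -1694.7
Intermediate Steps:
r = -3 (r = 2 - 1*5 = 2 - 5 = -3)
v(V, j) = 2*V/3 (v(V, j) = (V + V)/(6 - 3) = (2*V)/3 = (2*V)*(⅓) = 2*V/3)
E(n) = -⅔ + n + 4*√n (E(n) = ((⅔)*(-1) + 4*√n) + n = (-⅔ + 4*√n) + n = -⅔ + n + 4*√n)
-360 + E(1)*(-308) = -360 + (-⅔ + 1 + 4*√1)*(-308) = -360 + (-⅔ + 1 + 4*1)*(-308) = -360 + (-⅔ + 1 + 4)*(-308) = -360 + (13/3)*(-308) = -360 - 4004/3 = -5084/3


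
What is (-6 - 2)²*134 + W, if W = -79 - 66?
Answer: 8431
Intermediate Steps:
W = -145
(-6 - 2)²*134 + W = (-6 - 2)²*134 - 145 = (-8)²*134 - 145 = 64*134 - 145 = 8576 - 145 = 8431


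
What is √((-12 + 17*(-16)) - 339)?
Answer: I*√623 ≈ 24.96*I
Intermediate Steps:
√((-12 + 17*(-16)) - 339) = √((-12 - 272) - 339) = √(-284 - 339) = √(-623) = I*√623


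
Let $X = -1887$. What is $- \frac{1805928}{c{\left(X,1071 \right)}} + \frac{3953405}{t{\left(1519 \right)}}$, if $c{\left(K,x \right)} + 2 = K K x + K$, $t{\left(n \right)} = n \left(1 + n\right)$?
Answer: $\frac{1507246332918191}{880510253858480} \approx 1.7118$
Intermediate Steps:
$c{\left(K,x \right)} = -2 + K + x K^{2}$ ($c{\left(K,x \right)} = -2 + \left(K K x + K\right) = -2 + \left(K^{2} x + K\right) = -2 + \left(x K^{2} + K\right) = -2 + \left(K + x K^{2}\right) = -2 + K + x K^{2}$)
$- \frac{1805928}{c{\left(X,1071 \right)}} + \frac{3953405}{t{\left(1519 \right)}} = - \frac{1805928}{-2 - 1887 + 1071 \left(-1887\right)^{2}} + \frac{3953405}{1519 \left(1 + 1519\right)} = - \frac{1805928}{-2 - 1887 + 1071 \cdot 3560769} + \frac{3953405}{1519 \cdot 1520} = - \frac{1805928}{-2 - 1887 + 3813583599} + \frac{3953405}{2308880} = - \frac{1805928}{3813581710} + 3953405 \cdot \frac{1}{2308880} = \left(-1805928\right) \frac{1}{3813581710} + \frac{790681}{461776} = - \frac{902964}{1906790855} + \frac{790681}{461776} = \frac{1507246332918191}{880510253858480}$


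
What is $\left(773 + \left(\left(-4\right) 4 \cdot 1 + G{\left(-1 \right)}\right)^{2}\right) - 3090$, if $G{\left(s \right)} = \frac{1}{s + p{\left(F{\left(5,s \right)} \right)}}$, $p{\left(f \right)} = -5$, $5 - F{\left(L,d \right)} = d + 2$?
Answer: $- \frac{74003}{36} \approx -2055.6$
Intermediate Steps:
$F{\left(L,d \right)} = 3 - d$ ($F{\left(L,d \right)} = 5 - \left(d + 2\right) = 5 - \left(2 + d\right) = 3 - d$)
$G{\left(s \right)} = \frac{1}{-5 + s}$ ($G{\left(s \right)} = \frac{1}{s - 5} = \frac{1}{-5 + s}$)
$\left(773 + \left(\left(-4\right) 4 \cdot 1 + G{\left(-1 \right)}\right)^{2}\right) - 3090 = \left(773 + \left(\left(-4\right) 4 \cdot 1 + \frac{1}{-5 - 1}\right)^{2}\right) - 3090 = \left(773 + \left(\left(-16\right) 1 + \frac{1}{-6}\right)^{2}\right) - 3090 = \left(773 + \left(-16 - \frac{1}{6}\right)^{2}\right) - 3090 = \left(773 + \left(- \frac{97}{6}\right)^{2}\right) - 3090 = \left(773 + \frac{9409}{36}\right) - 3090 = \frac{37237}{36} - 3090 = - \frac{74003}{36}$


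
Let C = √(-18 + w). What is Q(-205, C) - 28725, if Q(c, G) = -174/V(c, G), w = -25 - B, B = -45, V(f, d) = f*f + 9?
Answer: -603713412/21017 ≈ -28725.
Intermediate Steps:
V(f, d) = 9 + f² (V(f, d) = f² + 9 = 9 + f²)
w = 20 (w = -25 - 1*(-45) = -25 + 45 = 20)
C = √2 (C = √(-18 + 20) = √2 ≈ 1.4142)
Q(c, G) = -174/(9 + c²)
Q(-205, C) - 28725 = -174/(9 + (-205)²) - 28725 = -174/(9 + 42025) - 28725 = -174/42034 - 28725 = -174*1/42034 - 28725 = -87/21017 - 28725 = -603713412/21017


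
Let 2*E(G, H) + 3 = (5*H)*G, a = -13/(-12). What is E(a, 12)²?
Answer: 961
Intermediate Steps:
a = 13/12 (a = -13*(-1/12) = 13/12 ≈ 1.0833)
E(G, H) = -3/2 + 5*G*H/2 (E(G, H) = -3/2 + ((5*H)*G)/2 = -3/2 + (5*G*H)/2 = -3/2 + 5*G*H/2)
E(a, 12)² = (-3/2 + (5/2)*(13/12)*12)² = (-3/2 + 65/2)² = 31² = 961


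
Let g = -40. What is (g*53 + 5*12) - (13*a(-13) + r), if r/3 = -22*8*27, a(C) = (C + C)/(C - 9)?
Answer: 133987/11 ≈ 12181.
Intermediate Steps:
a(C) = 2*C/(-9 + C) (a(C) = (2*C)/(-9 + C) = 2*C/(-9 + C))
r = -14256 (r = 3*(-22*8*27) = 3*(-176*27) = 3*(-4752) = -14256)
(g*53 + 5*12) - (13*a(-13) + r) = (-40*53 + 5*12) - (13*(2*(-13)/(-9 - 13)) - 14256) = (-2120 + 60) - (13*(2*(-13)/(-22)) - 14256) = -2060 - (13*(2*(-13)*(-1/22)) - 14256) = -2060 - (13*(13/11) - 14256) = -2060 - (169/11 - 14256) = -2060 - 1*(-156647/11) = -2060 + 156647/11 = 133987/11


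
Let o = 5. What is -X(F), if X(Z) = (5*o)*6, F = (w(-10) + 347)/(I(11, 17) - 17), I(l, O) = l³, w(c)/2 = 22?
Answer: -150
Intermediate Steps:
w(c) = 44 (w(c) = 2*22 = 44)
F = 391/1314 (F = (44 + 347)/(11³ - 17) = 391/(1331 - 17) = 391/1314 ≈ 0.29756)
X(Z) = 150 (X(Z) = (5*5)*6 = 25*6 = 150)
-X(F) = -1*150 = -150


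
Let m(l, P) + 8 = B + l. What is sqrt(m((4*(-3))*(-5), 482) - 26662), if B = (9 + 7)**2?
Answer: I*sqrt(26354) ≈ 162.34*I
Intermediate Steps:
B = 256 (B = 16**2 = 256)
m(l, P) = 248 + l (m(l, P) = -8 + (256 + l) = 248 + l)
sqrt(m((4*(-3))*(-5), 482) - 26662) = sqrt((248 + (4*(-3))*(-5)) - 26662) = sqrt((248 - 12*(-5)) - 26662) = sqrt((248 + 60) - 26662) = sqrt(308 - 26662) = sqrt(-26354) = I*sqrt(26354)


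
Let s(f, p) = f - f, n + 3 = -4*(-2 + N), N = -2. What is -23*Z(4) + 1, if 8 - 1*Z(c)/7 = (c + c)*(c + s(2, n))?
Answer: 3865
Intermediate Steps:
n = 13 (n = -3 - 4*(-2 - 2) = -3 - 4*(-4) = -3 + 16 = 13)
s(f, p) = 0
Z(c) = 56 - 14*c² (Z(c) = 56 - 7*(c + c)*(c + 0) = 56 - 7*2*c*c = 56 - 14*c²)
-23*Z(4) + 1 = -23*(56 - 14*4²) + 1 = -23*(56 - 14*16) + 1 = -23*(56 - 224) + 1 = -23*(-168) + 1 = 3864 + 1 = 3865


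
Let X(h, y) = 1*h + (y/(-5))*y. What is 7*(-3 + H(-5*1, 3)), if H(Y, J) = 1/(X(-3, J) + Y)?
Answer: -152/7 ≈ -21.714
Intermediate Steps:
X(h, y) = h - y²/5 (X(h, y) = h + (y*(-⅕))*y = h + (-y/5)*y = h - y²/5)
H(Y, J) = 1/(-3 + Y - J²/5) (H(Y, J) = 1/((-3 - J²/5) + Y) = 1/(-3 + Y - J²/5))
7*(-3 + H(-5*1, 3)) = 7*(-3 - 5/(15 + 3² - (-25))) = 7*(-3 - 5/(15 + 9 - 5*(-5))) = 7*(-3 - 5/(15 + 9 + 25)) = 7*(-3 - 5/49) = 7*(-152/49) = -152/7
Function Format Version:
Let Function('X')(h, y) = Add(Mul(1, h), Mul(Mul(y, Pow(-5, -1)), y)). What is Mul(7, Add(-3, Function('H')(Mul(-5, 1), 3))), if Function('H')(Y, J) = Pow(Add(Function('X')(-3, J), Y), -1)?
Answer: Rational(-152, 7) ≈ -21.714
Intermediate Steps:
Function('X')(h, y) = Add(h, Mul(Rational(-1, 5), Pow(y, 2))) (Function('X')(h, y) = Add(h, Mul(Mul(y, Rational(-1, 5)), y)) = Add(h, Mul(Mul(Rational(-1, 5), y), y)) = Add(h, Mul(Rational(-1, 5), Pow(y, 2))))
Function('H')(Y, J) = Pow(Add(-3, Y, Mul(Rational(-1, 5), Pow(J, 2))), -1) (Function('H')(Y, J) = Pow(Add(Add(-3, Mul(Rational(-1, 5), Pow(J, 2))), Y), -1) = Pow(Add(-3, Y, Mul(Rational(-1, 5), Pow(J, 2))), -1))
Mul(7, Add(-3, Function('H')(Mul(-5, 1), 3))) = Mul(7, Add(-3, Mul(-5, Pow(Add(15, Pow(3, 2), Mul(-5, Mul(-5, 1))), -1)))) = Mul(7, Add(-3, Mul(-5, Pow(Add(15, 9, Mul(-5, -5)), -1)))) = Mul(7, Add(-3, Mul(-5, Pow(Add(15, 9, 25), -1)))) = Mul(7, Add(-3, Mul(-5, Pow(49, -1)))) = Mul(7, Add(-3, Mul(-5, Rational(1, 49)))) = Mul(7, Add(-3, Rational(-5, 49))) = Mul(7, Rational(-152, 49)) = Rational(-152, 7)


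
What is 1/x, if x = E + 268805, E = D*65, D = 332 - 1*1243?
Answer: 1/209590 ≈ 4.7712e-6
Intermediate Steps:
D = -911 (D = 332 - 1243 = -911)
E = -59215 (E = -911*65 = -59215)
x = 209590 (x = -59215 + 268805 = 209590)
1/x = 1/209590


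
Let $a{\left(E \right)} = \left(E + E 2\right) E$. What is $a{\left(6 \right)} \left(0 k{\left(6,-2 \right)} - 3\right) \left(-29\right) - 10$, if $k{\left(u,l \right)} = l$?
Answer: $9386$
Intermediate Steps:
$a{\left(E \right)} = 3 E^{2}$ ($a{\left(E \right)} = \left(E + 2 E\right) E = 3 E E = 3 E^{2}$)
$a{\left(6 \right)} \left(0 k{\left(6,-2 \right)} - 3\right) \left(-29\right) - 10 = 3 \cdot 6^{2} \left(0 \left(-2\right) - 3\right) \left(-29\right) - 10 = 3 \cdot 36 \left(0 - 3\right) \left(-29\right) - 10 = 108 \left(-3\right) \left(-29\right) - 10 = \left(-324\right) \left(-29\right) - 10 = 9396 - 10 = 9386$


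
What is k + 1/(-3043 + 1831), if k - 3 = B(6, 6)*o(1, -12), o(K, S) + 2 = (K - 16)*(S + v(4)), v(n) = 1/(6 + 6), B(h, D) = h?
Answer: 1288961/1212 ≈ 1063.5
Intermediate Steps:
v(n) = 1/12
o(K, S) = -2 + (-16 + K)*(1/12 + S) (o(K, S) = -2 + (K - 16)*(S + 1/12) = -2 + (-16 + K)*(1/12 + S))
k = 2127/2 (k = 3 + 6*(-10/3 - 16*(-12) + (1/12)*1 + 1*(-12)) = 3 + 6*(-10/3 + 192 + 1/12 - 12) = 3 + 6*(707/4) = 3 + 2121/2 = 2127/2 ≈ 1063.5)
k + 1/(-3043 + 1831) = 2127/2 + 1/(-3043 + 1831) = 2127/2 + 1/(-1212) = 2127/2 - 1/1212 = 1288961/1212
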